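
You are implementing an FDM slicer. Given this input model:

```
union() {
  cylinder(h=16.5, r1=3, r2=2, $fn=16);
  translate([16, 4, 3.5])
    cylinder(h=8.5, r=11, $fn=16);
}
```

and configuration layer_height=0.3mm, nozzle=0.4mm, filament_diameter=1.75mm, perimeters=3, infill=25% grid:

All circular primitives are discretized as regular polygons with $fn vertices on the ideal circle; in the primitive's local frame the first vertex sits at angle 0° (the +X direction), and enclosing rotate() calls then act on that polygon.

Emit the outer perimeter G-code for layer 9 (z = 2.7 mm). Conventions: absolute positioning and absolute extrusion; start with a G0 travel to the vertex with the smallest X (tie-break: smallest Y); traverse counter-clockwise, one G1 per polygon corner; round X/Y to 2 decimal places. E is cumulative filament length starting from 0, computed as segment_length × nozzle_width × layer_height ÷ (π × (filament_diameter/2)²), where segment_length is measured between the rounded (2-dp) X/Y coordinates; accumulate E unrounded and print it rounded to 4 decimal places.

At z = 2.7 mm: the cone contributes a regular 16-gon of circumradius 2.836 (interpolated between r1=3 and r2=2 at t=0.164); the cylinder at (16, 4) is absent (z outside [3.5, 12]); Merging all regions: only the cone is present, so the union is just that shape — 1 connected region. The outline is a single polygon with 16 vertices. Extrusion per mm of travel: 0.4 × 0.3 / (π × 0.875²) = 0.049890. Accumulating E over each segment gives final E = 0.8844.

G0 X-2.84 Y0.00 Z2.70
G1 X-2.62 Y-1.09 E0.0555
G1 X-2.01 Y-2.01 E0.1105
G1 X-1.09 Y-2.62 E0.1656
G1 X0.00 Y-2.84 E0.2211
G1 X1.09 Y-2.62 E0.2766
G1 X2.01 Y-2.01 E0.3316
G1 X2.62 Y-1.09 E0.3867
G1 X2.84 Y0.00 E0.4422
G1 X2.62 Y1.09 E0.4977
G1 X2.01 Y2.01 E0.5527
G1 X1.09 Y2.62 E0.6078
G1 X0.00 Y2.84 E0.6633
G1 X-1.09 Y2.62 E0.7188
G1 X-2.01 Y2.01 E0.7738
G1 X-2.62 Y1.09 E0.8289
G1 X-2.84 Y0.00 E0.8844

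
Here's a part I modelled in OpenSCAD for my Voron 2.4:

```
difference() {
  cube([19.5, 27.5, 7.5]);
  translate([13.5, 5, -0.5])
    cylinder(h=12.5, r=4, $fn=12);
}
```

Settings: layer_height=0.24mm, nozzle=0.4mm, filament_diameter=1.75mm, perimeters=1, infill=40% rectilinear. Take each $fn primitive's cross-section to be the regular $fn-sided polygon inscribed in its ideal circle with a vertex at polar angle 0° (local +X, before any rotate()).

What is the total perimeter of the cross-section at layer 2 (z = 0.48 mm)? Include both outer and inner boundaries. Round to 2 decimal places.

118.85 mm

At z = 0.48 mm: the 19.5×27.5 cube contributes its full rectangle (perimeter 94.00 mm); the r=4 cylinder at (13.5, 5) gives a regular 12-gon of circumradius 4 (constant along its height) (perimeter = 2·12·4.000·sin(180°/12) = 24.85 mm); Subtracting the remaining from the first: starting from the 19.5×27.5 cube, the r=4 cylinder at (13.5, 5) lies wholly inside it (removes its full 48.00 mm² and its 24.85 mm outline becomes a hole wall) — boundary (outer + 1 inner loop) = 118.85 mm. Overall, the cross-section is one region with 1 hole. Total boundary length (outer + inner) = 118.85 mm.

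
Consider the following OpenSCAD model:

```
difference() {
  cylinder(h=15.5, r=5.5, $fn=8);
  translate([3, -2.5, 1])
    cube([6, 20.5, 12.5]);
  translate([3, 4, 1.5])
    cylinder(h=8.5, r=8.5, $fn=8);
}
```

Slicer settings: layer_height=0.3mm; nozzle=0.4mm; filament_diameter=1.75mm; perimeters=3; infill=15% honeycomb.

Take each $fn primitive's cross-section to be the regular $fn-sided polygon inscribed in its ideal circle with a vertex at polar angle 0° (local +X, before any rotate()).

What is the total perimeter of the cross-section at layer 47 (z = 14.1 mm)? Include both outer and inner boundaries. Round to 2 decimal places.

33.68 mm

At z = 14.1 mm: the r=5.5 cylinder contributes a regular 8-gon of circumradius 5.5 (perimeter = 2·8·5.500·sin(180°/8) = 33.68 mm); the cube at (3, -2.5) is absent (z outside [1, 13.5]); the cylinder at (3, 4) is absent (z outside [1.5, 10]); Subtracting the remaining from the first: none of the subtracted shapes is present at this height, so the r=5.5 cylinder is unchanged — boundary = 33.68 mm. Overall, the cross-section is a single solid region. Total boundary length (outer) = 33.68 mm.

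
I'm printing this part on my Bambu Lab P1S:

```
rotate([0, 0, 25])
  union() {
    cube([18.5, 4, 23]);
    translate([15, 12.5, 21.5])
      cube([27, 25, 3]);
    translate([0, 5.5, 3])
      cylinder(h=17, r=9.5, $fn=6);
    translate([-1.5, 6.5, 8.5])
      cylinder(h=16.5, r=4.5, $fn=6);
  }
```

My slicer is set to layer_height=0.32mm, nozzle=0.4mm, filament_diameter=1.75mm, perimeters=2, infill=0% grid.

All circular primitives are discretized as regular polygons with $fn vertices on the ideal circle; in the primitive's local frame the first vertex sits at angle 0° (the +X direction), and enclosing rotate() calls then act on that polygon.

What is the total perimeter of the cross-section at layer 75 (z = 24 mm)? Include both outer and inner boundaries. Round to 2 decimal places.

131.00 mm

At z = 24 mm: the cube is not intersected at this z (z outside [0, 23]); the cube at (15, 12.5) is present — its section is the full 27×25 rectangle (perimeter 104.00 mm); the cylinder at (0, 5.5) is not intersected at this z (z outside [3, 20]); the cylinder at (-1.5, 6.5): section is a regular 6-gon, circumradius r=4.5 (perimeter = 2·6·4.500·sin(180°/6) = 27.00 mm); Combining (union): the 2 present regions are separate (no shared area or edge), so areas and boundary lengths simply add and each stays a separate island — boundary = 131.00 mm; (whole slice rotated 25° about Z — lengths, areas and connectivity unchanged). Overall, the cross-section has 2 separate islands. Total boundary length (outer) = 131.00 mm.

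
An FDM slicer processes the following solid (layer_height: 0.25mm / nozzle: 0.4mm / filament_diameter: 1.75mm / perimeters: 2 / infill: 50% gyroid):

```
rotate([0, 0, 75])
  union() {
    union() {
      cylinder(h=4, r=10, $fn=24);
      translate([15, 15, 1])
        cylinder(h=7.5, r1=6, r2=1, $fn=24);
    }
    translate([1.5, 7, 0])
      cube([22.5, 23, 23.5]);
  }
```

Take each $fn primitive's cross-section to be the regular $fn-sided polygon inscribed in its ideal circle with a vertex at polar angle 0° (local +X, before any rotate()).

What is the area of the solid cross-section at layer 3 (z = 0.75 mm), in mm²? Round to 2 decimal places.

818.11 mm²

At z = 0.75 mm: the cylinder: section is a regular 24-gon, circumradius r=10 (area = (24/2)·10.000²·sin(360°/24) = 310.58 mm²); the cone at (15, 15) is absent (z outside [1, 8.5]); Taking the union: only the r=10 cylinder is present, so the union is just that shape — area = 310.58 mm²; the 22.5×23 cube at (1.5, 7) contributes its full rectangle (area 517.50 mm²); Merging all regions: the regions partially overlap — summed areas 828.08 mm² minus the doubly-counted overlap 9.98 mm² gives 818.11 mm² — area = 818.11 mm²; (whole slice rotated 75° about Z — lengths, areas and connectivity unchanged). Overall, the cross-section is a single solid region. Net area = 818.11 mm².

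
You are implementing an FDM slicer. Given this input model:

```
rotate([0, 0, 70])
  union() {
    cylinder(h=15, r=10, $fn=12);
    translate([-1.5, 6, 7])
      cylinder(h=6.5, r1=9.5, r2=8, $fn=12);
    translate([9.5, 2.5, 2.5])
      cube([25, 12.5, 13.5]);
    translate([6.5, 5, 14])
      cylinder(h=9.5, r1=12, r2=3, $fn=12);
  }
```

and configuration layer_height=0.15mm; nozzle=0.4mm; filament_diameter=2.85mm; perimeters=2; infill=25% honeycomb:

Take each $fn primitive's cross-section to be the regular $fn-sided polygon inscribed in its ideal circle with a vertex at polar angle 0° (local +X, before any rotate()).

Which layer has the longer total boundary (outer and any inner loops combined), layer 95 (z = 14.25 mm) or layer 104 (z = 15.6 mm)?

Layer 95 (z = 14.25): the r=10 cylinder gives a regular 12-gon of circumradius 10 (constant along its height) (perimeter = 2·12·10.000·sin(180°/12) = 62.12 mm); the cone at (-1.5, 6) is not intersected at this z (z outside [7, 13.5]); the cube at (9.5, 2.5) is present — its section is the full 25×12.5 rectangle (perimeter 75.00 mm); the cone at (6.5, 5): at t=0.026 of its height the radius interpolates to r₁+(r₂−r₁)t = 11.763, giving a regular 12-gon of that circumradius (perimeter = 2·12·11.763·sin(180°/12) = 73.07 mm); Taking the union: the regions partially overlap (shared area 272.50 mm²), so the edge portions inside another operand are dropped and the merged outline is re-measured after clipping — boundary = 121.82 mm; (rotated 70° about Z; rotation is an isometry so areas/perimeters/island counts are preserved). So its perimeter = 121.82 mm. Layer 104 (z = 15.6): the cylinder is not intersected at this z (z outside [0, 15]); the cone at (-1.5, 6) does not reach this height (z outside [7, 13.5]); the 25×12.5 cube at (9.5, 2.5) contributes its full rectangle (perimeter 75.00 mm); the cone at (6.5, 5) contributes a regular 12-gon of circumradius 10.484 (interpolated between r1=12 and r2=3 at t=0.168) (perimeter = 2·12·10.484·sin(180°/12) = 65.12 mm); Taking the union: the regions partially overlap (shared area 70.07 mm²), so the edge portions inside another operand are dropped and the merged outline is re-measured after clipping — boundary = 105.37 mm; (rotated 70° about Z; rotation is an isometry so areas/perimeters/island counts are preserved). So its perimeter = 105.37 mm. Layer 95 is larger (121.82 vs 105.37 mm).

layer 95 (z = 14.25 mm)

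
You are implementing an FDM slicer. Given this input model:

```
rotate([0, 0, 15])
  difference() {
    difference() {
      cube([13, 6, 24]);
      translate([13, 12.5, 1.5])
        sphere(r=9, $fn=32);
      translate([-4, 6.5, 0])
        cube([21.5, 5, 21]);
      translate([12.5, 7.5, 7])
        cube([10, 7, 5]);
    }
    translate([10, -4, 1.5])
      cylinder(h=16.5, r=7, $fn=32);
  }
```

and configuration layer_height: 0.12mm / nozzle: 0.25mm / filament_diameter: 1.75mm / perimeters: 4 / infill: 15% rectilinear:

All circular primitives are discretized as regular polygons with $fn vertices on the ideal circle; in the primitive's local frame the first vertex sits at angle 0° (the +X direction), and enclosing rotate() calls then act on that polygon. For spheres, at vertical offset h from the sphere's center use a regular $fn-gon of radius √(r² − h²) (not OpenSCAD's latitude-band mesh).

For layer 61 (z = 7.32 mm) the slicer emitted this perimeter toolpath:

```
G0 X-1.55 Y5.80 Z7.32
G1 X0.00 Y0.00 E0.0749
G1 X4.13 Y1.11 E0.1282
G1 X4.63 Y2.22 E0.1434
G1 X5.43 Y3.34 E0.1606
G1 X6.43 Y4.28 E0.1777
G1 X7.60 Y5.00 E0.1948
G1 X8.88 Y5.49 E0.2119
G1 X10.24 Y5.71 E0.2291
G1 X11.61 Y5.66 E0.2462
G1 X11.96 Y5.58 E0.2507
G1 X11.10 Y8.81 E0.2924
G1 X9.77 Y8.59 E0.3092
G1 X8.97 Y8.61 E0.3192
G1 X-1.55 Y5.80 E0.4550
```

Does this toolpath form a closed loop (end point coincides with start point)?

yes

Start point (G0): (-1.55, 5.80). End point (last G1): the path returns to the start — closed.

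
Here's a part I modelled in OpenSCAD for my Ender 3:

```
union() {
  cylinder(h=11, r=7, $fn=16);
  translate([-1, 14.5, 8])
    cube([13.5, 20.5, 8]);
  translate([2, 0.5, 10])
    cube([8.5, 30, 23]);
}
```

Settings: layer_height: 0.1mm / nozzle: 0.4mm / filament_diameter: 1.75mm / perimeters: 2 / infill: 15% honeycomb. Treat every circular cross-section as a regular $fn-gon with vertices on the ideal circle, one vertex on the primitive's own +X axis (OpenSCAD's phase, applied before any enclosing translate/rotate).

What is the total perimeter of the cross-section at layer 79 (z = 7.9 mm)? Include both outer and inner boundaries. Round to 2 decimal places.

43.70 mm

At z = 7.9 mm: the r=7 cylinder contributes a regular 16-gon of circumradius 7 (perimeter = 2·16·7.000·sin(180°/16) = 43.70 mm); the cube at (-1, 14.5) does not reach this height (z outside [8, 16]); the cube at (2, 0.5) is not intersected at this z (z outside [10, 33]); Merging all regions: only the r=7 cylinder is present, so the union is just that shape — boundary = 43.70 mm. Overall, the cross-section is a single solid region. Total boundary length (outer) = 43.70 mm.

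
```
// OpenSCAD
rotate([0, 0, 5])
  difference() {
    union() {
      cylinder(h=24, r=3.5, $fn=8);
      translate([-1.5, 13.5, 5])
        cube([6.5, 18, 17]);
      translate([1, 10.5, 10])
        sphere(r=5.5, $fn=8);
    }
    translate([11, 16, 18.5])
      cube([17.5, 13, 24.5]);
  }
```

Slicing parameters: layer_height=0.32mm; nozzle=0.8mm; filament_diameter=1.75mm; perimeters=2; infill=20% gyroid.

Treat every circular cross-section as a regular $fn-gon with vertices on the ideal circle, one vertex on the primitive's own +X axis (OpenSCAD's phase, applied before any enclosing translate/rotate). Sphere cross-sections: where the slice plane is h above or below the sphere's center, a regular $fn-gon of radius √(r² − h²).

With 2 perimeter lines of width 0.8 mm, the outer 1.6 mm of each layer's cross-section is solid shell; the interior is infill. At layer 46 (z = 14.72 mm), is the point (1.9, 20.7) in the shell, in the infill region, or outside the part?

At z = 14.72 mm: the r=3.5 cylinder contributes a regular 8-gon of circumradius 3.5; the 6.5×18 cube at (-1.5, 13.5) contributes its full rectangle; the r=5.5 sphere at (1, 10.5) contributes a regular 8-gon of circumradius √(5.5²−4.72²) = 2.823; Taking the union: the 3 present regions are separate (no shared area or edge), so areas and boundary lengths simply add and each stays a separate island — 3 connected regions; the cube at (11, 16) does not reach this height (z outside [18.5, 43]); After the difference (first − rest): none of the subtracted shapes is present at this height, so the result so far is unchanged — 3 connected regions; (whole slice rotated 5° about Z — lengths, areas and connectivity unchanged). Overall, the cross-section has 3 separate islands. Undo the 5° rotation: the query point maps to (3.697, 20.456) in the un-rotated model frame. The nearest boundary edge runs (5.00, 31.50)→(5.00, 13.50); distance from the point to it = 1.30 mm. (Shell/infill is judged within the island containing the point — the largest one.) The point is inside the cross-section, 1.30 mm from the nearest boundary — within the 1.6 mm shell band (2 × 0.8).

shell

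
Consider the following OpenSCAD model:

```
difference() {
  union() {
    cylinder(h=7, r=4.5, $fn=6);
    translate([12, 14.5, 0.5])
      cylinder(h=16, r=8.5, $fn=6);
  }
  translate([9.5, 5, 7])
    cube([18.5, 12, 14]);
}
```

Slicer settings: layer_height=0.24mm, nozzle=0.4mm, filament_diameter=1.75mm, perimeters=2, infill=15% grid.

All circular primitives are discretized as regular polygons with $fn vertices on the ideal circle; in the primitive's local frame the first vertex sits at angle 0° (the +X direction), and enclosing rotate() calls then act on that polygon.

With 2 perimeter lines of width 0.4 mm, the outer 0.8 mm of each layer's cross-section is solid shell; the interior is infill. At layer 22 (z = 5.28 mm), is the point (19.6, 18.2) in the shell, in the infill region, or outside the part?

outside

At z = 5.28 mm: the r=4.5 cylinder gives a regular 6-gon of circumradius 4.5 (constant along its height); the r=8.5 cylinder at (12, 14.5) contributes a regular 6-gon of circumradius 8.5; Merging all regions: the 2 present regions are separate (no shared area or edge), so areas and boundary lengths simply add and each stays a separate island — 2 connected regions; the cube at (9.5, 5) is absent (z outside [7, 21]); After the difference (first − rest): none of the subtracted shapes is present at this height, so the result so far is unchanged — 2 connected regions. Overall, the cross-section has 2 separate islands. The nearest boundary edge runs (16.25, 21.86)→(20.50, 14.50); distance from the point to it = 1.07 mm. The point is not inside any of the regions above, so it lies outside the cross-section (1.07 mm from the nearest boundary).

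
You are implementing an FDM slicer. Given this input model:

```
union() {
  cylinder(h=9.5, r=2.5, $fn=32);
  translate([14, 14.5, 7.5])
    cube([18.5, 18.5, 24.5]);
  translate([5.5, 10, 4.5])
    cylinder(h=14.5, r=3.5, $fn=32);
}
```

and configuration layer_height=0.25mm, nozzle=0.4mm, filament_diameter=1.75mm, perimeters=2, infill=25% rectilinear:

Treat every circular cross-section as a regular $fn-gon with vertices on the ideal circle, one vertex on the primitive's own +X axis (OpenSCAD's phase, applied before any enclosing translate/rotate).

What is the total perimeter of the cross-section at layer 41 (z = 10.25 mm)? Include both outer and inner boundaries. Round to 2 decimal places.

At z = 10.25 mm: the cylinder is absent (z outside [0, 9.5]); the cube at (14, 14.5) is present — its section is the full 18.5×18.5 rectangle (perimeter 74.00 mm); the cylinder at (5.5, 10): section is a regular 32-gon, circumradius r=3.5 (perimeter = 2·32·3.500·sin(180°/32) = 21.96 mm); Combining (union): the 2 present regions are separate (no shared area or edge), so areas and boundary lengths simply add and each stays a separate island — boundary = 95.96 mm. Overall, the cross-section has 2 separate islands. Total boundary length (outer) = 95.96 mm.

95.96 mm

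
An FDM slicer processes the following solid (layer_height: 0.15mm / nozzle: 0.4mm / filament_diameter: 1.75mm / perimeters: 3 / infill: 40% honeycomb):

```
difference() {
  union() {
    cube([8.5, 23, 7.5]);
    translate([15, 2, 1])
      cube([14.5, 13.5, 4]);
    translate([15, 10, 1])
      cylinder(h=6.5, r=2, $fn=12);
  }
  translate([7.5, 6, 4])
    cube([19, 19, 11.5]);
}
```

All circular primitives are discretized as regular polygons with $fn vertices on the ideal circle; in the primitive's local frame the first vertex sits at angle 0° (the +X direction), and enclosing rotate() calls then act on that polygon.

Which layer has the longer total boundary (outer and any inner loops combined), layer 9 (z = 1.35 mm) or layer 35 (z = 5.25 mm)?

layer 9 (z = 1.35 mm)

Layer 9 (z = 1.35): the cube (footprint 8.5×23) is included at this height (perimeter 63.00 mm); the cube at (15, 2) (footprint 14.5×13.5) is included at this height (perimeter 56.00 mm); the cylinder at (15, 10): section is a regular 12-gon, circumradius r=2 (perimeter = 2·12·2.000·sin(180°/12) = 12.42 mm); Combining (union): the regions partially overlap (shared area 6.00 mm²), so the edge portions inside another operand are dropped and the merged outline is re-measured after clipping — boundary = 121.21 mm; the cube at (7.5, 6) is absent (z outside [4, 15.5]); Subtracting the remaining from the first: none of the subtracted shapes is present at this height, so that combined region is unchanged — boundary = 121.21 mm. So its perimeter = 121.21 mm. Layer 35 (z = 5.25): the 8.5×23 cube contributes its full rectangle (perimeter 63.00 mm); the cube at (15, 2) is not intersected at this z (z outside [1, 5]); the r=2 cylinder at (15, 10) gives a regular 12-gon of circumradius 2 (constant along its height) (perimeter = 2·12·2.000·sin(180°/12) = 12.42 mm); Combining (union): the 2 present regions are separate (no shared area or edge), so areas and boundary lengths simply add and each stays a separate island — boundary = 75.42 mm; the cube at (7.5, 6) (footprint 19×19) is included at this height (perimeter 76.00 mm); Subtracting the remaining from the first: starting from the result so far, the 19×19 cube at (7.5, 6) partially overlaps it — only the 29.00 mm² overlap (of its 361.00 mm²) is removed, clipping the outline — boundary = 63.00 mm. So its perimeter = 63.00 mm. Layer 9 is larger (121.21 vs 63.00 mm).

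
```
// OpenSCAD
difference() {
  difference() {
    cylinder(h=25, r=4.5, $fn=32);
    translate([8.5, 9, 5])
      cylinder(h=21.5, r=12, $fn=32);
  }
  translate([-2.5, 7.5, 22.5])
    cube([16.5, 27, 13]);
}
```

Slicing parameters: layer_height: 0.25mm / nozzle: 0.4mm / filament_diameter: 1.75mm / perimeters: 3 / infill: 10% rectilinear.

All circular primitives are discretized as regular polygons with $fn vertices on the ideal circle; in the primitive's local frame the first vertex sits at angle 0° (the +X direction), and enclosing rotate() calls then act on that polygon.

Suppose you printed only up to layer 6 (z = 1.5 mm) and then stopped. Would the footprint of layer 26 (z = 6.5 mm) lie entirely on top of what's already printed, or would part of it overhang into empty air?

Compare the two slices. At z = 1.5: the r=4.5 cylinder contributes a regular 32-gon of circumradius 4.5 (area = (32/2)·4.500²·sin(360°/32) = 63.21 mm²); the cylinder at (8.5, 9) does not reach this height (z outside [5, 26.5]); Subtracting the remaining from the first: none of the subtracted shapes is present at this height, so the r=4.5 cylinder is unchanged — area = 63.21 mm²; the cube at (-2.5, 7.5) is absent (z outside [22.5, 35.5]); Subtracting the remaining from the first: none of the subtracted shapes is present at this height, so the result so far is unchanged — area = 63.21 mm². At z = 6.5: the r=4.5 cylinder gives a regular 32-gon of circumradius 4.5 (constant along its height) (area = (32/2)·4.500²·sin(360°/32) = 63.21 mm²); the r=12 cylinder at (8.5, 9) contributes a regular 32-gon of circumradius 12 (area = (32/2)·12.000²·sin(360°/32) = 449.49 mm²); Subtracting the remaining from the first: starting from the r=4.5 cylinder (63.21 mm²), the r=12 cylinder at (8.5, 9) partially overlaps it — only the 25.43 mm² overlap (of its 449.49 mm²) is removed, clipping the outline — area = 37.78 mm²; the cube at (-2.5, 7.5) is absent (z outside [22.5, 35.5]); Taking the first minus the rest: none of the subtracted shapes is present at this height, so that combined region is unchanged — area = 37.78 mm². Checking containment: the cross-section at z = 6.5 is a subset of the cross-section at z = 1.5.

entirely on top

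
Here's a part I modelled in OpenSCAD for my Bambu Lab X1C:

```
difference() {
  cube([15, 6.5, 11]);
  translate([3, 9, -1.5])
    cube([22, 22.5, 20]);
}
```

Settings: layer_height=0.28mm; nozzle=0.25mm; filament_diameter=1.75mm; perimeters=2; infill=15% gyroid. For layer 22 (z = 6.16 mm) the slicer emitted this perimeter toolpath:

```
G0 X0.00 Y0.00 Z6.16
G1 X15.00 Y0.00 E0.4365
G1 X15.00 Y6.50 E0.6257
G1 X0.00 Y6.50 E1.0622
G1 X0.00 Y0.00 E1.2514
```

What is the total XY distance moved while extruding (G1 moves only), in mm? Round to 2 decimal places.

43.00 mm

Sum the Euclidean lengths of each G1 segment: total = 43.00 mm.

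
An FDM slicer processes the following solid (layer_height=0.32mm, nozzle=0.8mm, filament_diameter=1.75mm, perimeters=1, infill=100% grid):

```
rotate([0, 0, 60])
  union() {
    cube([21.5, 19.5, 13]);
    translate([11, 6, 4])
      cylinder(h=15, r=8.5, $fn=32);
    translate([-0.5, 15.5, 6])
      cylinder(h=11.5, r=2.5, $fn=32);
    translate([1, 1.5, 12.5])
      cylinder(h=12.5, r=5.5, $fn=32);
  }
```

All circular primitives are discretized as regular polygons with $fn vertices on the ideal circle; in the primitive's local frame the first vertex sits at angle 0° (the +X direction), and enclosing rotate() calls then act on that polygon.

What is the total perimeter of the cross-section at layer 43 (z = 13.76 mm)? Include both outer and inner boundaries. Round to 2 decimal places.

85.41 mm

At z = 13.76 mm: the cube does not reach this height (z outside [0, 13]); the cylinder at (11, 6): section is a regular 32-gon, circumradius r=8.5 (perimeter = 2·32·8.500·sin(180°/32) = 53.32 mm); the r=2.5 cylinder at (-0.5, 15.5) contributes a regular 32-gon of circumradius 2.5 (perimeter = 2·32·2.500·sin(180°/32) = 15.68 mm); the cylinder at (1, 1.5): section is a regular 32-gon, circumradius r=5.5 (perimeter = 2·32·5.500·sin(180°/32) = 34.50 mm); Merging all regions: the regions partially overlap (shared area 17.06 mm²), so the edge portions inside another operand are dropped and the merged outline is re-measured after clipping — boundary = 85.41 mm; (rotated 60° about Z; rotation is an isometry so areas/perimeters/island counts are preserved). Overall, the cross-section has 2 separate islands. Total boundary length (outer) = 85.41 mm.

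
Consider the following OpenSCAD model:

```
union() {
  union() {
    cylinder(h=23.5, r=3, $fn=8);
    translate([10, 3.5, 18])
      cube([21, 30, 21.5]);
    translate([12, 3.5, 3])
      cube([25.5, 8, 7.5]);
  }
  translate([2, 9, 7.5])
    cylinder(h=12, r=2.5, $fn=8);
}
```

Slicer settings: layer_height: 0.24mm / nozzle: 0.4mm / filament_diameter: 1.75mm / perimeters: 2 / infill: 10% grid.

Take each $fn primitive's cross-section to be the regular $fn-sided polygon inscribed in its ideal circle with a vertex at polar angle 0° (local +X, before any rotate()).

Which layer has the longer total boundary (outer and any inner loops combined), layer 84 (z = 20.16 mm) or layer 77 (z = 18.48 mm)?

Layer 84 (z = 20.16): the r=3 cylinder gives a regular 8-gon of circumradius 3 (constant along its height) (perimeter = 2·8·3.000·sin(180°/8) = 18.37 mm); the 21×30 cube at (10, 3.5) contributes its full rectangle (perimeter 102.00 mm); the cube at (12, 3.5) does not reach this height (z outside [3, 10.5]); Taking the union: the 2 present regions are separate (no shared area or edge), so areas and boundary lengths simply add and each stays a separate island — boundary = 120.37 mm; the cylinder at (2, 9) is not intersected at this z (z outside [7.5, 19.5]); Taking the union: only the result so far is present, so the union is just that shape — boundary = 120.37 mm. So its perimeter = 120.37 mm. Layer 77 (z = 18.48): the r=3 cylinder gives a regular 8-gon of circumradius 3 (constant along its height) (perimeter = 2·8·3.000·sin(180°/8) = 18.37 mm); the cube at (10, 3.5) (footprint 21×30) is included at this height (perimeter 102.00 mm); the cube at (12, 3.5) does not reach this height (z outside [3, 10.5]); Taking the union: the 2 present regions are separate (no shared area or edge), so areas and boundary lengths simply add and each stays a separate island — boundary = 120.37 mm; the r=2.5 cylinder at (2, 9) gives a regular 8-gon of circumradius 2.5 (constant along its height) (perimeter = 2·8·2.500·sin(180°/8) = 15.31 mm); Merging all regions: the 2 present regions are separate (no shared area or edge), so areas and boundary lengths simply add and each stays a separate island — boundary = 135.68 mm. So its perimeter = 135.68 mm. Layer 77 is larger (135.68 vs 120.37 mm).

layer 77 (z = 18.48 mm)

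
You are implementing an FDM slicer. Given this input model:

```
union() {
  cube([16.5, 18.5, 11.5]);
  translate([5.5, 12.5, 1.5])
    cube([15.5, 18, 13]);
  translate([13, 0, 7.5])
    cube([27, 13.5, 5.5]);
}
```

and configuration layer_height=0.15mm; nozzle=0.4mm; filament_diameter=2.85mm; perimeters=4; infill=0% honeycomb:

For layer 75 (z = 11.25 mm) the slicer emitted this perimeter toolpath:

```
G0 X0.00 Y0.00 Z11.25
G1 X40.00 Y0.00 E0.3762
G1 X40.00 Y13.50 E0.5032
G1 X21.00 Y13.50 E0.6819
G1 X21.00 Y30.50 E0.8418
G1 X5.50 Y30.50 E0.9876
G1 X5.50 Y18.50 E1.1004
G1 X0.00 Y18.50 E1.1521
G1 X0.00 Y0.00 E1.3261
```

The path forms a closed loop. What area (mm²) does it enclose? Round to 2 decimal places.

Apply the shoelace formula to the sequence of (X, Y) vertices; enclosed area = 831.00 mm².

831.00 mm²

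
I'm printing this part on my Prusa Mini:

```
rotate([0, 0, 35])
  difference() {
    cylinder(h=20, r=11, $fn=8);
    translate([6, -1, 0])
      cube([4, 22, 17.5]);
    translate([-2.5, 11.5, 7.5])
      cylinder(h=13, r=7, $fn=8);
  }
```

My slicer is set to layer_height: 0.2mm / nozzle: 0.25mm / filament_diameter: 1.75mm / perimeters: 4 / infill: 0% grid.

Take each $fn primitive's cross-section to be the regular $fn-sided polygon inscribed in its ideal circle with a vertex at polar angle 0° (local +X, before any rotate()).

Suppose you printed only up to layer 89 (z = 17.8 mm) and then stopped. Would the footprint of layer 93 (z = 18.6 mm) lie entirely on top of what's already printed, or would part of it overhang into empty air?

Compare the two slices. At z = 17.8: the r=11 cylinder gives a regular 8-gon of circumradius 11 (constant along its height) (area = (8/2)·11.000²·sin(360°/8) = 342.24 mm²); the cube at (6, -1) does not reach this height (z outside [0, 17.5]); the cylinder at (-2.5, 11.5): section is a regular 8-gon, circumradius r=7 (area = (8/2)·7.000²·sin(360°/8) = 138.59 mm²); Subtracting the remaining from the first: starting from the r=11 cylinder (342.24 mm²), the r=7 cylinder at (-2.5, 11.5) partially overlaps it — only the 43.86 mm² overlap (of its 138.59 mm²) is removed, clipping the outline — area = 298.38 mm²; (rotated 35° about Z; rotation is an isometry so areas/perimeters/island counts are preserved). At z = 18.6: the cylinder: section is a regular 8-gon, circumradius r=11 (area = (8/2)·11.000²·sin(360°/8) = 342.24 mm²); the cube at (6, -1) is not intersected at this z (z outside [0, 17.5]); the r=7 cylinder at (-2.5, 11.5) contributes a regular 8-gon of circumradius 7 (area = (8/2)·7.000²·sin(360°/8) = 138.59 mm²); Subtracting the remaining from the first: starting from the r=11 cylinder (342.24 mm²), the r=7 cylinder at (-2.5, 11.5) partially overlaps it — only the 43.86 mm² overlap (of its 138.59 mm²) is removed, clipping the outline — area = 298.38 mm²; (whole slice rotated 35° about Z — lengths, areas and connectivity unchanged). Checking containment: the cross-section at z = 18.6 is a subset of the cross-section at z = 17.8.

entirely on top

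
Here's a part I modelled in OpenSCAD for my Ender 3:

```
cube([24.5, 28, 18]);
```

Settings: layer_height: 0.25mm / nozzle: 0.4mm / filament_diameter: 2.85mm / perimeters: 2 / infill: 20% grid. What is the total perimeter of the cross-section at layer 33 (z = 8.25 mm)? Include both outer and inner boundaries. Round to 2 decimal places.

105.00 mm

At z = 8.25 mm: the 24.5×28 cube contributes its full rectangle (perimeter 105.00 mm). Overall, the cross-section is a single solid region. Total boundary length (outer) = 105.00 mm.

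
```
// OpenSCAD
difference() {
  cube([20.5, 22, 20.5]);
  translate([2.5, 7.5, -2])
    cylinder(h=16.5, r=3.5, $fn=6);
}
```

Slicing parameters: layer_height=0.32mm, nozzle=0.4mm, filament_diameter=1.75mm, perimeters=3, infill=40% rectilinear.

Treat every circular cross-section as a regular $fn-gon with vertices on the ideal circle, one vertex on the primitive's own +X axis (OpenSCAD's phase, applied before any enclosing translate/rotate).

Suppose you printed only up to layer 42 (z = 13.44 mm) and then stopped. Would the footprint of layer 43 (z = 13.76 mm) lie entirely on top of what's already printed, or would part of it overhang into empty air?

entirely on top

Compare the two slices. At z = 13.44: the 20.5×22 cube contributes its full rectangle (area 451.00 mm²); the r=3.5 cylinder at (2.5, 7.5) gives a regular 6-gon of circumradius 3.5 (constant along its height) (area = (6/2)·3.500²·sin(360°/6) = 31.83 mm²); Taking the first minus the rest: starting from the 20.5×22 cube (451.00 mm²), the r=3.5 cylinder at (2.5, 7.5) partially overlaps it — only the 30.09 mm² overlap (of its 31.83 mm²) is removed, clipping the outline — area = 420.91 mm². At z = 13.76: the cube is present — its section is the full 20.5×22 rectangle (area 451.00 mm²); the r=3.5 cylinder at (2.5, 7.5) gives a regular 6-gon of circumradius 3.5 (constant along its height) (area = (6/2)·3.500²·sin(360°/6) = 31.83 mm²); Subtracting the remaining from the first: starting from the 20.5×22 cube (451.00 mm²), the r=3.5 cylinder at (2.5, 7.5) partially overlaps it — only the 30.09 mm² overlap (of its 31.83 mm²) is removed, clipping the outline — area = 420.91 mm². Checking containment: the cross-section at z = 13.76 is a subset of the cross-section at z = 13.44.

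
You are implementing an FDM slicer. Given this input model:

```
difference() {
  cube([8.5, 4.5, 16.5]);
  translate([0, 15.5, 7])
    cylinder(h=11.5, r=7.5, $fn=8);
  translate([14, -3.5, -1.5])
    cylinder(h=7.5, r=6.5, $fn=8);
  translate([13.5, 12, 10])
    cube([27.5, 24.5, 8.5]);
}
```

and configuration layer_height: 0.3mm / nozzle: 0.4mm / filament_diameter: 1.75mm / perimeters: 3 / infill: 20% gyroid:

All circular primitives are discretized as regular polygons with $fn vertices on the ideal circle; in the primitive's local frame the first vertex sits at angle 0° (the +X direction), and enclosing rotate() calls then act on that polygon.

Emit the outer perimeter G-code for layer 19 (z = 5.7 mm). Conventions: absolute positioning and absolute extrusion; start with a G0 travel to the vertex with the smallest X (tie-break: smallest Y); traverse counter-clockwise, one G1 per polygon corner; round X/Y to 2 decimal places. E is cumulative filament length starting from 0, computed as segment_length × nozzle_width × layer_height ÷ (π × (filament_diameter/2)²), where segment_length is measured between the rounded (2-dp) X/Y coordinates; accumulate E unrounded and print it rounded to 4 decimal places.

G0 X0.00 Y0.00 Z5.70
G1 X8.50 Y0.00 E0.4241
G1 X8.50 Y4.50 E0.6486
G1 X0.00 Y4.50 E1.0726
G1 X0.00 Y0.00 E1.2971

At z = 5.7 mm: the 8.5×4.5 cube contributes its full rectangle; the cylinder at (0, 15.5) is absent (z outside [7, 18.5]); the r=6.5 cylinder at (14, -3.5) contributes a regular 8-gon of circumradius 6.5; the cube at (13.5, 12) is absent (z outside [10, 18.5]); After the difference (first − rest): starting from the 8.5×4.5 cube, the r=6.5 cylinder at (14, -3.5) misses the remaining region (no effect) — 1 connected region. The outline is a single polygon with 4 vertices. Extrusion per mm of travel: 0.4 × 0.3 / (π × 0.875²) = 0.049890. Accumulating E over each segment gives final E = 1.2971.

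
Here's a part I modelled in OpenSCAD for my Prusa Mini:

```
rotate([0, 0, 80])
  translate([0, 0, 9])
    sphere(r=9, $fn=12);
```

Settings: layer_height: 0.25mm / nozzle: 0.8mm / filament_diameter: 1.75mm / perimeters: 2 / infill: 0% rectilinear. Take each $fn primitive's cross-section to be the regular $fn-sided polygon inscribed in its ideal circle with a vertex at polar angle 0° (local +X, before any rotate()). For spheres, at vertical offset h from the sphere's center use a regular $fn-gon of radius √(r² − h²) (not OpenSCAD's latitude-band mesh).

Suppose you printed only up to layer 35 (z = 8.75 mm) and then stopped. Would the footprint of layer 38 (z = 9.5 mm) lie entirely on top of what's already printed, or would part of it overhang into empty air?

entirely on top

Compare the two slices. At z = 8.75: the r=9 sphere contributes a regular 12-gon of circumradius √(9²−0.25²) = 8.997 (area = (12/2)·8.997²·sin(360°/12) = 242.81 mm²); (rotated 80° about Z; rotation is an isometry so areas/perimeters/island counts are preserved). At z = 9.5: the r=9 sphere contributes a regular 12-gon of circumradius √(9²−0.5²) = 8.986 (area = (12/2)·8.986²·sin(360°/12) = 242.25 mm²); (whole slice rotated 80° about Z — lengths, areas and connectivity unchanged). Checking containment: the cross-section at z = 9.5 is a subset of the cross-section at z = 8.75.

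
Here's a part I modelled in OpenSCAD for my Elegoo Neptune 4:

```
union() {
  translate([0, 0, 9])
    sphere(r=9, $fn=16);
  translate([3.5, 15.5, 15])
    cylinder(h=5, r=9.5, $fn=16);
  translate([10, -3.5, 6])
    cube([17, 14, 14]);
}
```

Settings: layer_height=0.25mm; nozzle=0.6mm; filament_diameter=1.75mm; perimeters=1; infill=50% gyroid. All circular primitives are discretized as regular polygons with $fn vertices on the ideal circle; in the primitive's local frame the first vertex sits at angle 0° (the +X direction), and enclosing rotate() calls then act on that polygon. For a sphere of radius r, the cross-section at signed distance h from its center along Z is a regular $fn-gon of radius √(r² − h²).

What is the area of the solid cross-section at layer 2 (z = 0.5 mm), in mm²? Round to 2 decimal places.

26.79 mm²

At z = 0.5 mm: the r=9 sphere contributes a regular 16-gon of circumradius √(9²−8.5²) = 2.958 (area = (16/2)·2.958²·sin(360°/16) = 26.79 mm²); the cylinder at (3.5, 15.5) is not intersected at this z (z outside [15, 20]); the cube at (10, -3.5) does not reach this height (z outside [6, 20]); Combining (union): only the r=9 sphere is present, so the union is just that shape — area = 26.79 mm². Overall, the cross-section is a single solid region. Net area = 26.79 mm².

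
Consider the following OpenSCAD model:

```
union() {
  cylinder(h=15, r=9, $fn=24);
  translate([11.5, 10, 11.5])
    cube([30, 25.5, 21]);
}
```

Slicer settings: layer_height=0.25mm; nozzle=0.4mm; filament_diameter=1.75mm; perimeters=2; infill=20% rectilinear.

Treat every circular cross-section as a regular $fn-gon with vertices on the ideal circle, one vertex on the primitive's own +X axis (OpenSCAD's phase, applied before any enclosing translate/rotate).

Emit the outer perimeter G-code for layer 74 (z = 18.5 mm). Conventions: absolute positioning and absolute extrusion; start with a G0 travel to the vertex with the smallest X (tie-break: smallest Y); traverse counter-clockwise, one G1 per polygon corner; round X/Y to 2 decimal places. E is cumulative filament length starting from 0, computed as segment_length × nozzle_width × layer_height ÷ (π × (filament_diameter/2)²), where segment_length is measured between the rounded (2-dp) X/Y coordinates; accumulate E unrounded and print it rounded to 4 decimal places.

G0 X11.50 Y10.00 Z18.50
G1 X41.50 Y10.00 E1.2473
G1 X41.50 Y35.50 E2.3074
G1 X11.50 Y35.50 E3.5547
G1 X11.50 Y10.00 E4.6148

At z = 18.5 mm: the cylinder is not intersected at this z (z outside [0, 15]); the 30×25.5 cube at (11.5, 10) contributes its full rectangle; Taking the union: only the 30×25.5 cube at (11.5, 10) is present, so the union is just that shape — 1 connected region. The outline is a single polygon with 4 vertices. Extrusion per mm of travel: 0.4 × 0.25 / (π × 0.875²) = 0.041575. Accumulating E over each segment gives final E = 4.6148.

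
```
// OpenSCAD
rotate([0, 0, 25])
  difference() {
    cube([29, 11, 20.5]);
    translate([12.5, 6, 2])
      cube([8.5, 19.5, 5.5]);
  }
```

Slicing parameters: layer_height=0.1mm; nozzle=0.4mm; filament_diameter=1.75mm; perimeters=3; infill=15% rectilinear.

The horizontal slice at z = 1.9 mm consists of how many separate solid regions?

At z = 1.9 mm: the cube is present — its section is the full 29×11 rectangle; the cube at (12.5, 6) does not reach this height (z outside [2, 7.5]); Taking the first minus the rest: none of the subtracted shapes is present at this height, so the 29×11 cube is unchanged — 1 connected region; (rotated 25° about Z; rotation is an isometry so areas/perimeters/island counts are preserved). The result has 1 disconnected region.

1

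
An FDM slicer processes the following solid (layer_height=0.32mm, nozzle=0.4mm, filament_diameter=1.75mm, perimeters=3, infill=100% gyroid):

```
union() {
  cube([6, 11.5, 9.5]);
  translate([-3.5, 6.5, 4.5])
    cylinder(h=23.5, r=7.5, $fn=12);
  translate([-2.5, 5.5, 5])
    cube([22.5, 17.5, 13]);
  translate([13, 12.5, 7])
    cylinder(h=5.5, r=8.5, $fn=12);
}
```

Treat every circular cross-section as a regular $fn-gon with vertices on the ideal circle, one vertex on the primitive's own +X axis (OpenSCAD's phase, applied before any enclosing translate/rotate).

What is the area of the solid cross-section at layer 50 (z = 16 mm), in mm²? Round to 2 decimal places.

At z = 16 mm: the cube is absent (z outside [0, 9.5]); the r=7.5 cylinder at (-3.5, 6.5) contributes a regular 12-gon of circumradius 7.5 (area = (12/2)·7.500²·sin(360°/12) = 168.75 mm²); the 22.5×17.5 cube at (-2.5, 5.5) contributes its full rectangle (area 393.75 mm²); the cylinder at (13, 12.5) is absent (z outside [7, 12.5]); Combining (union): the regions partially overlap — summed areas 562.50 mm² minus the doubly-counted overlap 41.19 mm² gives 521.31 mm² — area = 521.31 mm². Overall, the cross-section is a single solid region. Net area = 521.31 mm².

521.31 mm²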